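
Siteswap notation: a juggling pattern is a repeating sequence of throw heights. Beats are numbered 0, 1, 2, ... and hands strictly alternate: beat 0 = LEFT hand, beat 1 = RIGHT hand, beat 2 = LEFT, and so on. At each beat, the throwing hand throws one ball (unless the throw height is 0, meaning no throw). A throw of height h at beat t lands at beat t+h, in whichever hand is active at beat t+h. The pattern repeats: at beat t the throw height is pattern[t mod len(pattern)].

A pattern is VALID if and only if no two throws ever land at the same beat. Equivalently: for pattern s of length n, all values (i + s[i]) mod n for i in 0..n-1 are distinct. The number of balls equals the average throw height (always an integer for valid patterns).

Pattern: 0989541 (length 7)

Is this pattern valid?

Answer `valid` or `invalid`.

Answer: invalid

Derivation:
i=0: (i + s[i]) mod n = (0 + 0) mod 7 = 0
i=1: (i + s[i]) mod n = (1 + 9) mod 7 = 3
i=2: (i + s[i]) mod n = (2 + 8) mod 7 = 3
i=3: (i + s[i]) mod n = (3 + 9) mod 7 = 5
i=4: (i + s[i]) mod n = (4 + 5) mod 7 = 2
i=5: (i + s[i]) mod n = (5 + 4) mod 7 = 2
i=6: (i + s[i]) mod n = (6 + 1) mod 7 = 0
Residues: [0, 3, 3, 5, 2, 2, 0], distinct: False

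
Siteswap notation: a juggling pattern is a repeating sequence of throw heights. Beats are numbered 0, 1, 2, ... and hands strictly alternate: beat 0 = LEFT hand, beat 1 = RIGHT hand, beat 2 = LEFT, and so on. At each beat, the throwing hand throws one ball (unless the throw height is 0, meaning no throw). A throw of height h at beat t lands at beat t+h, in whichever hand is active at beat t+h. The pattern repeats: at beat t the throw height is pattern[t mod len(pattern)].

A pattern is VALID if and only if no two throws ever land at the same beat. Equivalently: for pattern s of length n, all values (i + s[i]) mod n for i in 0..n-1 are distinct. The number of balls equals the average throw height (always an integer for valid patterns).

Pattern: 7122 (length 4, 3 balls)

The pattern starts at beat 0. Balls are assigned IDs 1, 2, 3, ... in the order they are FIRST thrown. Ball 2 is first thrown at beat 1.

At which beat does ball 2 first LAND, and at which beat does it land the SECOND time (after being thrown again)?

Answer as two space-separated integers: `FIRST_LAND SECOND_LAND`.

Beat 0 (L): throw ball1 h=7 -> lands@7:R; in-air after throw: [b1@7:R]
Beat 1 (R): throw ball2 h=1 -> lands@2:L; in-air after throw: [b2@2:L b1@7:R]
Beat 2 (L): throw ball2 h=2 -> lands@4:L; in-air after throw: [b2@4:L b1@7:R]
Beat 3 (R): throw ball3 h=2 -> lands@5:R; in-air after throw: [b2@4:L b3@5:R b1@7:R]
Beat 4 (L): throw ball2 h=7 -> lands@11:R; in-air after throw: [b3@5:R b1@7:R b2@11:R]
Ball 2: thrown@1 h=1 -> first land @2; rethrown@2 h=2 -> second land @4

Answer: 2 4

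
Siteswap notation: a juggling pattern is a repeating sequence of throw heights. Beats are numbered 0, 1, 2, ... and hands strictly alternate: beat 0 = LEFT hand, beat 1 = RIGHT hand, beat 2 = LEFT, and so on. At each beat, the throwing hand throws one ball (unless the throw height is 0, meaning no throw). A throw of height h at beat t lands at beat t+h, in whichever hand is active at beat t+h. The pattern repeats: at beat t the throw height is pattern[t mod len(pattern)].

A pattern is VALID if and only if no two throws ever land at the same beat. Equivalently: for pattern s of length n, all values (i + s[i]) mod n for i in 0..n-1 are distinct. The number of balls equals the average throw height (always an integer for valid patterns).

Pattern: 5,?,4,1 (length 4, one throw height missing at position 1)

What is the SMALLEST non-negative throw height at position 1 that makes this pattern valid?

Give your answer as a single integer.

Answer: 2

Derivation:
i=0: (0 + 5) mod 4 = 1
i=1: s[i]=? (unknown)
i=2: (2 + 4) mod 4 = 2
i=3: (3 + 1) mod 4 = 0
Known residues: [0, 1, 2]; need a permutation of 0..3, so missing residue r = 3
Need (1 + s) mod 4 = 3; smallest s = (3 - 1) mod 4 = 2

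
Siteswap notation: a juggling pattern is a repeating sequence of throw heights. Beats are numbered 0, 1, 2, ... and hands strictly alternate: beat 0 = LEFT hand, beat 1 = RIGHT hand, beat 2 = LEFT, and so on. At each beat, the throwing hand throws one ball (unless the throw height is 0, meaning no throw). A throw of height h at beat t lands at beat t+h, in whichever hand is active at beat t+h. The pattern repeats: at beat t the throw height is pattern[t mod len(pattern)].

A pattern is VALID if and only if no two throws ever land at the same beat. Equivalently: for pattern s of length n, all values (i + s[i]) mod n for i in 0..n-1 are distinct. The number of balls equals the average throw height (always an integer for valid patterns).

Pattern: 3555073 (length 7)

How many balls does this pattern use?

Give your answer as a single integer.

Pattern = [3, 5, 5, 5, 0, 7, 3], length n = 7
  position 0: throw height = 3, running sum = 3
  position 1: throw height = 5, running sum = 8
  position 2: throw height = 5, running sum = 13
  position 3: throw height = 5, running sum = 18
  position 4: throw height = 0, running sum = 18
  position 5: throw height = 7, running sum = 25
  position 6: throw height = 3, running sum = 28
Total sum = 28; balls = sum / n = 28 / 7 = 4

Answer: 4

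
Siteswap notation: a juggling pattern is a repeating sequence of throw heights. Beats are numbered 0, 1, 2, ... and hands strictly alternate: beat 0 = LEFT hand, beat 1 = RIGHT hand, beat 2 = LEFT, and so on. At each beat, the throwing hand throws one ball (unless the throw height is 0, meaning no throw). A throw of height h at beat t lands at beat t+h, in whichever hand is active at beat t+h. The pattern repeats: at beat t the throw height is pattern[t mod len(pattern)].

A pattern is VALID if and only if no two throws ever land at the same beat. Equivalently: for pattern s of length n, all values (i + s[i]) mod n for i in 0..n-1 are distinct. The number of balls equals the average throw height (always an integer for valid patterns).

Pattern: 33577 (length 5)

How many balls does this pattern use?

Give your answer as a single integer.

Answer: 5

Derivation:
Pattern = [3, 3, 5, 7, 7], length n = 5
  position 0: throw height = 3, running sum = 3
  position 1: throw height = 3, running sum = 6
  position 2: throw height = 5, running sum = 11
  position 3: throw height = 7, running sum = 18
  position 4: throw height = 7, running sum = 25
Total sum = 25; balls = sum / n = 25 / 5 = 5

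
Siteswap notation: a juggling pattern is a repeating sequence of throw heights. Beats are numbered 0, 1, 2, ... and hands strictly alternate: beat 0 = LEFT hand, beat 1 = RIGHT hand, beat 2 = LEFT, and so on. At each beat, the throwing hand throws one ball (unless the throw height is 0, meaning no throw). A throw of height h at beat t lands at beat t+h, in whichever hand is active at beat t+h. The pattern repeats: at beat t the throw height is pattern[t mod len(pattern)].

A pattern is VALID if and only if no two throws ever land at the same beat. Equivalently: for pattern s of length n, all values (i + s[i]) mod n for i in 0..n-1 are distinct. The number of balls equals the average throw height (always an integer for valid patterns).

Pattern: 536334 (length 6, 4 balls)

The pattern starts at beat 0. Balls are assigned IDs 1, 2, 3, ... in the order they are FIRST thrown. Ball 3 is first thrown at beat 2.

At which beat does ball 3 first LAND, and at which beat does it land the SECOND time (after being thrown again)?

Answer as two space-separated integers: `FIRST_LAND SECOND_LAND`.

Beat 0 (L): throw ball1 h=5 -> lands@5:R; in-air after throw: [b1@5:R]
Beat 1 (R): throw ball2 h=3 -> lands@4:L; in-air after throw: [b2@4:L b1@5:R]
Beat 2 (L): throw ball3 h=6 -> lands@8:L; in-air after throw: [b2@4:L b1@5:R b3@8:L]
Beat 3 (R): throw ball4 h=3 -> lands@6:L; in-air after throw: [b2@4:L b1@5:R b4@6:L b3@8:L]
Beat 4 (L): throw ball2 h=3 -> lands@7:R; in-air after throw: [b1@5:R b4@6:L b2@7:R b3@8:L]
Beat 5 (R): throw ball1 h=4 -> lands@9:R; in-air after throw: [b4@6:L b2@7:R b3@8:L b1@9:R]
Beat 6 (L): throw ball4 h=5 -> lands@11:R; in-air after throw: [b2@7:R b3@8:L b1@9:R b4@11:R]
Beat 7 (R): throw ball2 h=3 -> lands@10:L; in-air after throw: [b3@8:L b1@9:R b2@10:L b4@11:R]
Beat 8 (L): throw ball3 h=6 -> lands@14:L; in-air after throw: [b1@9:R b2@10:L b4@11:R b3@14:L]
Beat 9 (R): throw ball1 h=3 -> lands@12:L; in-air after throw: [b2@10:L b4@11:R b1@12:L b3@14:L]
Beat 10 (L): throw ball2 h=3 -> lands@13:R; in-air after throw: [b4@11:R b1@12:L b2@13:R b3@14:L]
Beat 11 (R): throw ball4 h=4 -> lands@15:R; in-air after throw: [b1@12:L b2@13:R b3@14:L b4@15:R]
Beat 12 (L): throw ball1 h=5 -> lands@17:R; in-air after throw: [b2@13:R b3@14:L b4@15:R b1@17:R]
Beat 13 (R): throw ball2 h=3 -> lands@16:L; in-air after throw: [b3@14:L b4@15:R b2@16:L b1@17:R]
Beat 14 (L): throw ball3 h=6 -> lands@20:L; in-air after throw: [b4@15:R b2@16:L b1@17:R b3@20:L]
Ball 3: thrown@2 h=6 -> first land @8; rethrown@8 h=6 -> second land @14

Answer: 8 14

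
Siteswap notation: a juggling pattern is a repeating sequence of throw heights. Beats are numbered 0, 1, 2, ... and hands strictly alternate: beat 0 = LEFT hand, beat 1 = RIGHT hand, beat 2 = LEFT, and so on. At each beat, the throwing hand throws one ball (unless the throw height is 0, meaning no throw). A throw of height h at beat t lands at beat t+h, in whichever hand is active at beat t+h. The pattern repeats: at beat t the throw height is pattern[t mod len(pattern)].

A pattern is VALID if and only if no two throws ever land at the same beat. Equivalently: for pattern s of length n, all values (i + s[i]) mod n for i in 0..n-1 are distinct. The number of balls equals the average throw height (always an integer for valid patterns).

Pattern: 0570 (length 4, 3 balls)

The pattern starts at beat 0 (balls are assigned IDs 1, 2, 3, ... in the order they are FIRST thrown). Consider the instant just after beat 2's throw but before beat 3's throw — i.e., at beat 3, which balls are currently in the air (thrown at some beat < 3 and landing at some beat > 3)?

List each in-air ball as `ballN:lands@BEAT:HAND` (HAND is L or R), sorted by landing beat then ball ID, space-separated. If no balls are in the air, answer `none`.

Answer: ball1:lands@6:L ball2:lands@9:R

Derivation:
Beat 1 (R): throw ball1 h=5 -> lands@6:L; in-air after throw: [b1@6:L]
Beat 2 (L): throw ball2 h=7 -> lands@9:R; in-air after throw: [b1@6:L b2@9:R]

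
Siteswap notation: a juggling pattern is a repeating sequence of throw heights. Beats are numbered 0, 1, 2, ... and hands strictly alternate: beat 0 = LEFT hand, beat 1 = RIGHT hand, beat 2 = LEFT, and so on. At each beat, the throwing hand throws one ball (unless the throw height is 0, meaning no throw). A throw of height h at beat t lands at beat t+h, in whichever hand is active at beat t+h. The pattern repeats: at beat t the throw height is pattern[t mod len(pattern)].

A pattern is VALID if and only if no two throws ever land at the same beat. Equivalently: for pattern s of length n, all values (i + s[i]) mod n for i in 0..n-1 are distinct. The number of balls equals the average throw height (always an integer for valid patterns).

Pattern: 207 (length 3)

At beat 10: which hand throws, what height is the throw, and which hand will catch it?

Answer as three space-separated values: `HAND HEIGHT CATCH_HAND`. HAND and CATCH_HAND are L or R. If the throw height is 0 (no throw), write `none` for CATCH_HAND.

Answer: L 0 none

Derivation:
Beat 10: 10 mod 2 = 0, so hand = L
Throw height = pattern[10 mod 3] = pattern[1] = 0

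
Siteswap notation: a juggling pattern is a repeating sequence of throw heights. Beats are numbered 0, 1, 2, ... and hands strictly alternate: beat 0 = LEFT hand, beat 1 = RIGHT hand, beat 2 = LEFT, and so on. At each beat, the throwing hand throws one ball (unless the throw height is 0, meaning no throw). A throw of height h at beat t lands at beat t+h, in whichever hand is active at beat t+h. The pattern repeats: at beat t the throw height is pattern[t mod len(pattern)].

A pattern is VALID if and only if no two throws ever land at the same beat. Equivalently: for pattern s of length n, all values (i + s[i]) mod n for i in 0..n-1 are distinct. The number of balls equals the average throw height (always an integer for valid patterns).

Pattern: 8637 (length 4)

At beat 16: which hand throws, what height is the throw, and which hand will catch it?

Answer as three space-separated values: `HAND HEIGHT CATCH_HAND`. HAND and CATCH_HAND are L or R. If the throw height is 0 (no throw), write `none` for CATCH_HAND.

Answer: L 8 L

Derivation:
Beat 16: 16 mod 2 = 0, so hand = L
Throw height = pattern[16 mod 4] = pattern[0] = 8
Lands at beat 16+8=24, 24 mod 2 = 0, so catch hand = L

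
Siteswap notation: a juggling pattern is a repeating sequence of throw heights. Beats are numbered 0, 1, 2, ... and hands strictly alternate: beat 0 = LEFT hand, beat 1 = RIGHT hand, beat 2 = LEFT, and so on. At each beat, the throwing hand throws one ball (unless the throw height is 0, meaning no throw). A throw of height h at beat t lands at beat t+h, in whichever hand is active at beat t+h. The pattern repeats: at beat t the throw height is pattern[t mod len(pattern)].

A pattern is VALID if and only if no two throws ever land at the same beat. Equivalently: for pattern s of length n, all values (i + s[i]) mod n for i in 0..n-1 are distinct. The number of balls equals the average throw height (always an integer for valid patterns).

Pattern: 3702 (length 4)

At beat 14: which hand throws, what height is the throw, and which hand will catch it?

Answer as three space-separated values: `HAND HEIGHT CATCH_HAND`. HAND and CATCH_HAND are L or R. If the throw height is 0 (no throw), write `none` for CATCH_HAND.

Answer: L 0 none

Derivation:
Beat 14: 14 mod 2 = 0, so hand = L
Throw height = pattern[14 mod 4] = pattern[2] = 0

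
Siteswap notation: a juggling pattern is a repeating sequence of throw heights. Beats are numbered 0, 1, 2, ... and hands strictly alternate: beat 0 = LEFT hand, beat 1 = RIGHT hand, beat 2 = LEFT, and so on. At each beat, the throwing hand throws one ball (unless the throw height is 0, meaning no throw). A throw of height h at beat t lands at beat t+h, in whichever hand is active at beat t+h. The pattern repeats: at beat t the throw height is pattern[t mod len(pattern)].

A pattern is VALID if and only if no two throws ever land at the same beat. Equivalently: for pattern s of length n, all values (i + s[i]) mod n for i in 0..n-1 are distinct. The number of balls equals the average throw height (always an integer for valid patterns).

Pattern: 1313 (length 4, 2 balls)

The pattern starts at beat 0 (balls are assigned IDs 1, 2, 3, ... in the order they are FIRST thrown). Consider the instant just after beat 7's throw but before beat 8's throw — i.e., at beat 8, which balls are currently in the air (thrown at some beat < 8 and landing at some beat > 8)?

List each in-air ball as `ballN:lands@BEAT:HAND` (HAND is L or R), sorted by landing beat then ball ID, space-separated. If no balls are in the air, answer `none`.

Beat 0 (L): throw ball1 h=1 -> lands@1:R; in-air after throw: [b1@1:R]
Beat 1 (R): throw ball1 h=3 -> lands@4:L; in-air after throw: [b1@4:L]
Beat 2 (L): throw ball2 h=1 -> lands@3:R; in-air after throw: [b2@3:R b1@4:L]
Beat 3 (R): throw ball2 h=3 -> lands@6:L; in-air after throw: [b1@4:L b2@6:L]
Beat 4 (L): throw ball1 h=1 -> lands@5:R; in-air after throw: [b1@5:R b2@6:L]
Beat 5 (R): throw ball1 h=3 -> lands@8:L; in-air after throw: [b2@6:L b1@8:L]
Beat 6 (L): throw ball2 h=1 -> lands@7:R; in-air after throw: [b2@7:R b1@8:L]
Beat 7 (R): throw ball2 h=3 -> lands@10:L; in-air after throw: [b1@8:L b2@10:L]
Beat 8 (L): throw ball1 h=1 -> lands@9:R; in-air after throw: [b1@9:R b2@10:L]

Answer: ball2:lands@10:L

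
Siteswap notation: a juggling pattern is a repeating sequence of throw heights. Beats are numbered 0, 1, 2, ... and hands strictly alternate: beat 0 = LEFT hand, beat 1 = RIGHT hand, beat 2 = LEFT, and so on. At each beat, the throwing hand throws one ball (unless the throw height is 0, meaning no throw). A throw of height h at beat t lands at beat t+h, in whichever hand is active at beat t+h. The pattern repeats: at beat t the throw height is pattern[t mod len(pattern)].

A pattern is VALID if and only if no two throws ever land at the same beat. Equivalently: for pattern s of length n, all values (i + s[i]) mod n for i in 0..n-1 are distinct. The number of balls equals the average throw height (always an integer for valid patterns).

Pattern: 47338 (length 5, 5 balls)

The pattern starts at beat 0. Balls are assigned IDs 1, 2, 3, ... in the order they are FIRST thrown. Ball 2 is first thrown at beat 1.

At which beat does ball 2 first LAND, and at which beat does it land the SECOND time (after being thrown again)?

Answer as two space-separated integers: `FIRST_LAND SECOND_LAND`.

Answer: 8 11

Derivation:
Beat 0 (L): throw ball1 h=4 -> lands@4:L; in-air after throw: [b1@4:L]
Beat 1 (R): throw ball2 h=7 -> lands@8:L; in-air after throw: [b1@4:L b2@8:L]
Beat 2 (L): throw ball3 h=3 -> lands@5:R; in-air after throw: [b1@4:L b3@5:R b2@8:L]
Beat 3 (R): throw ball4 h=3 -> lands@6:L; in-air after throw: [b1@4:L b3@5:R b4@6:L b2@8:L]
Beat 4 (L): throw ball1 h=8 -> lands@12:L; in-air after throw: [b3@5:R b4@6:L b2@8:L b1@12:L]
Beat 5 (R): throw ball3 h=4 -> lands@9:R; in-air after throw: [b4@6:L b2@8:L b3@9:R b1@12:L]
Beat 6 (L): throw ball4 h=7 -> lands@13:R; in-air after throw: [b2@8:L b3@9:R b1@12:L b4@13:R]
Beat 7 (R): throw ball5 h=3 -> lands@10:L; in-air after throw: [b2@8:L b3@9:R b5@10:L b1@12:L b4@13:R]
Beat 8 (L): throw ball2 h=3 -> lands@11:R; in-air after throw: [b3@9:R b5@10:L b2@11:R b1@12:L b4@13:R]
Beat 9 (R): throw ball3 h=8 -> lands@17:R; in-air after throw: [b5@10:L b2@11:R b1@12:L b4@13:R b3@17:R]
Beat 10 (L): throw ball5 h=4 -> lands@14:L; in-air after throw: [b2@11:R b1@12:L b4@13:R b5@14:L b3@17:R]
Beat 11 (R): throw ball2 h=7 -> lands@18:L; in-air after throw: [b1@12:L b4@13:R b5@14:L b3@17:R b2@18:L]
Ball 2: thrown@1 h=7 -> first land @8; rethrown@8 h=3 -> second land @11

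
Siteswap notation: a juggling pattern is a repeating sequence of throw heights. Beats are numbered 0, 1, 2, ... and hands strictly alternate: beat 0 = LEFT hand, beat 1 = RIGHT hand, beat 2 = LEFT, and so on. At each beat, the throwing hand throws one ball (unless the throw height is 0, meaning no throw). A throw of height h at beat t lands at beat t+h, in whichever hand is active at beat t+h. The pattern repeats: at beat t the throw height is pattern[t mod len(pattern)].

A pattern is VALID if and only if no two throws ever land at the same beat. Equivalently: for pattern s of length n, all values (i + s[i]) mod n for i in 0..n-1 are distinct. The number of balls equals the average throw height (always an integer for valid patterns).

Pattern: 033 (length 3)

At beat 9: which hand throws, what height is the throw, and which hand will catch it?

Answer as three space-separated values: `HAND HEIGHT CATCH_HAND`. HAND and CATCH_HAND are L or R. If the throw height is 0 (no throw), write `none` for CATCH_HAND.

Answer: R 0 none

Derivation:
Beat 9: 9 mod 2 = 1, so hand = R
Throw height = pattern[9 mod 3] = pattern[0] = 0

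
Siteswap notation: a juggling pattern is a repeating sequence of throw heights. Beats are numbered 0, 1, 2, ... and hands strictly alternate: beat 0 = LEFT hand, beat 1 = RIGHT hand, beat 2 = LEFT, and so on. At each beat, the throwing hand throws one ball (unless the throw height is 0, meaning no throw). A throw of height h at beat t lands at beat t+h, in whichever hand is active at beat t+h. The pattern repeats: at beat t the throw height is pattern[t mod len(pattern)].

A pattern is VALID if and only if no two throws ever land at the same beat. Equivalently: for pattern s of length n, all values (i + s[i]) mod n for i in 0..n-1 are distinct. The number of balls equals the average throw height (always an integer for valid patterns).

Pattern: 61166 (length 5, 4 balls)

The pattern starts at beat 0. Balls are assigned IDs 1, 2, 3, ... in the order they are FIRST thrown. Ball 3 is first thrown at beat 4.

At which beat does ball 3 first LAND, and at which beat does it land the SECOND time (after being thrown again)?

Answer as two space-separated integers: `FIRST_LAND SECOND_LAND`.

Beat 0 (L): throw ball1 h=6 -> lands@6:L; in-air after throw: [b1@6:L]
Beat 1 (R): throw ball2 h=1 -> lands@2:L; in-air after throw: [b2@2:L b1@6:L]
Beat 2 (L): throw ball2 h=1 -> lands@3:R; in-air after throw: [b2@3:R b1@6:L]
Beat 3 (R): throw ball2 h=6 -> lands@9:R; in-air after throw: [b1@6:L b2@9:R]
Beat 4 (L): throw ball3 h=6 -> lands@10:L; in-air after throw: [b1@6:L b2@9:R b3@10:L]
Beat 5 (R): throw ball4 h=6 -> lands@11:R; in-air after throw: [b1@6:L b2@9:R b3@10:L b4@11:R]
Beat 6 (L): throw ball1 h=1 -> lands@7:R; in-air after throw: [b1@7:R b2@9:R b3@10:L b4@11:R]
Beat 7 (R): throw ball1 h=1 -> lands@8:L; in-air after throw: [b1@8:L b2@9:R b3@10:L b4@11:R]
Beat 8 (L): throw ball1 h=6 -> lands@14:L; in-air after throw: [b2@9:R b3@10:L b4@11:R b1@14:L]
Beat 9 (R): throw ball2 h=6 -> lands@15:R; in-air after throw: [b3@10:L b4@11:R b1@14:L b2@15:R]
Beat 10 (L): throw ball3 h=6 -> lands@16:L; in-air after throw: [b4@11:R b1@14:L b2@15:R b3@16:L]
Beat 11 (R): throw ball4 h=1 -> lands@12:L; in-air after throw: [b4@12:L b1@14:L b2@15:R b3@16:L]
Beat 12 (L): throw ball4 h=1 -> lands@13:R; in-air after throw: [b4@13:R b1@14:L b2@15:R b3@16:L]
Beat 13 (R): throw ball4 h=6 -> lands@19:R; in-air after throw: [b1@14:L b2@15:R b3@16:L b4@19:R]
Beat 14 (L): throw ball1 h=6 -> lands@20:L; in-air after throw: [b2@15:R b3@16:L b4@19:R b1@20:L]
Beat 15 (R): throw ball2 h=6 -> lands@21:R; in-air after throw: [b3@16:L b4@19:R b1@20:L b2@21:R]
Beat 16 (L): throw ball3 h=1 -> lands@17:R; in-air after throw: [b3@17:R b4@19:R b1@20:L b2@21:R]
Ball 3: thrown@4 h=6 -> first land @10; rethrown@10 h=6 -> second land @16

Answer: 10 16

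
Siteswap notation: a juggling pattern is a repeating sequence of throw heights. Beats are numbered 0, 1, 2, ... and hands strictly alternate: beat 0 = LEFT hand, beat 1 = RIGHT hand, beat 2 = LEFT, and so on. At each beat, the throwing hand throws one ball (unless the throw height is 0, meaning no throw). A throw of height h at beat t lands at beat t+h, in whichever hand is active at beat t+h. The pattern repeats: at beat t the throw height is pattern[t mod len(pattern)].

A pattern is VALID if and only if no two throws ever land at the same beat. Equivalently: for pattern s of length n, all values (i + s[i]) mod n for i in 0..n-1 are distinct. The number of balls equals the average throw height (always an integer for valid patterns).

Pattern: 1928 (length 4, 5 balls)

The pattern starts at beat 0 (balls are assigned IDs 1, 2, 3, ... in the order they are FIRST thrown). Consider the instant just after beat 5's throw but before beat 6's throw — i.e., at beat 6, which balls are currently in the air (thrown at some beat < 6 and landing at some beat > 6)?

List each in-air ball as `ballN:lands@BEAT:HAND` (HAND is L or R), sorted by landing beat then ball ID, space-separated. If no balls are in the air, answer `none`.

Answer: ball1:lands@10:L ball3:lands@11:R ball2:lands@14:L

Derivation:
Beat 0 (L): throw ball1 h=1 -> lands@1:R; in-air after throw: [b1@1:R]
Beat 1 (R): throw ball1 h=9 -> lands@10:L; in-air after throw: [b1@10:L]
Beat 2 (L): throw ball2 h=2 -> lands@4:L; in-air after throw: [b2@4:L b1@10:L]
Beat 3 (R): throw ball3 h=8 -> lands@11:R; in-air after throw: [b2@4:L b1@10:L b3@11:R]
Beat 4 (L): throw ball2 h=1 -> lands@5:R; in-air after throw: [b2@5:R b1@10:L b3@11:R]
Beat 5 (R): throw ball2 h=9 -> lands@14:L; in-air after throw: [b1@10:L b3@11:R b2@14:L]
Beat 6 (L): throw ball4 h=2 -> lands@8:L; in-air after throw: [b4@8:L b1@10:L b3@11:R b2@14:L]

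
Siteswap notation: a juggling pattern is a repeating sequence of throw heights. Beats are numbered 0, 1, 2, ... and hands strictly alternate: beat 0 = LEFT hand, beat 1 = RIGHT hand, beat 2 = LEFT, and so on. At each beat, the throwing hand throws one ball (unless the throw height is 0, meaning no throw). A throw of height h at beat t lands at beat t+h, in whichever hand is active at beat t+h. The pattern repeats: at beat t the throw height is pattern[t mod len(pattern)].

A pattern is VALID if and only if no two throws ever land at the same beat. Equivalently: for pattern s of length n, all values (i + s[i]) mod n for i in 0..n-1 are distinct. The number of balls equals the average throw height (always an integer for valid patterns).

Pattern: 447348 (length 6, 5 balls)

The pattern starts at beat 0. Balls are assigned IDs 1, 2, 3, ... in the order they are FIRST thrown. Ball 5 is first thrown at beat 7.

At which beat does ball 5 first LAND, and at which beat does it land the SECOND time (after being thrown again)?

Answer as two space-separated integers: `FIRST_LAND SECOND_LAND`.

Answer: 11 19

Derivation:
Beat 0 (L): throw ball1 h=4 -> lands@4:L; in-air after throw: [b1@4:L]
Beat 1 (R): throw ball2 h=4 -> lands@5:R; in-air after throw: [b1@4:L b2@5:R]
Beat 2 (L): throw ball3 h=7 -> lands@9:R; in-air after throw: [b1@4:L b2@5:R b3@9:R]
Beat 3 (R): throw ball4 h=3 -> lands@6:L; in-air after throw: [b1@4:L b2@5:R b4@6:L b3@9:R]
Beat 4 (L): throw ball1 h=4 -> lands@8:L; in-air after throw: [b2@5:R b4@6:L b1@8:L b3@9:R]
Beat 5 (R): throw ball2 h=8 -> lands@13:R; in-air after throw: [b4@6:L b1@8:L b3@9:R b2@13:R]
Beat 6 (L): throw ball4 h=4 -> lands@10:L; in-air after throw: [b1@8:L b3@9:R b4@10:L b2@13:R]
Beat 7 (R): throw ball5 h=4 -> lands@11:R; in-air after throw: [b1@8:L b3@9:R b4@10:L b5@11:R b2@13:R]
Beat 8 (L): throw ball1 h=7 -> lands@15:R; in-air after throw: [b3@9:R b4@10:L b5@11:R b2@13:R b1@15:R]
Beat 9 (R): throw ball3 h=3 -> lands@12:L; in-air after throw: [b4@10:L b5@11:R b3@12:L b2@13:R b1@15:R]
Beat 10 (L): throw ball4 h=4 -> lands@14:L; in-air after throw: [b5@11:R b3@12:L b2@13:R b4@14:L b1@15:R]
Beat 11 (R): throw ball5 h=8 -> lands@19:R; in-air after throw: [b3@12:L b2@13:R b4@14:L b1@15:R b5@19:R]
Beat 12 (L): throw ball3 h=4 -> lands@16:L; in-air after throw: [b2@13:R b4@14:L b1@15:R b3@16:L b5@19:R]
Beat 13 (R): throw ball2 h=4 -> lands@17:R; in-air after throw: [b4@14:L b1@15:R b3@16:L b2@17:R b5@19:R]
Beat 14 (L): throw ball4 h=7 -> lands@21:R; in-air after throw: [b1@15:R b3@16:L b2@17:R b5@19:R b4@21:R]
Beat 15 (R): throw ball1 h=3 -> lands@18:L; in-air after throw: [b3@16:L b2@17:R b1@18:L b5@19:R b4@21:R]
Beat 16 (L): throw ball3 h=4 -> lands@20:L; in-air after throw: [b2@17:R b1@18:L b5@19:R b3@20:L b4@21:R]
Beat 17 (R): throw ball2 h=8 -> lands@25:R; in-air after throw: [b1@18:L b5@19:R b3@20:L b4@21:R b2@25:R]
Beat 18 (L): throw ball1 h=4 -> lands@22:L; in-air after throw: [b5@19:R b3@20:L b4@21:R b1@22:L b2@25:R]
Beat 19 (R): throw ball5 h=4 -> lands@23:R; in-air after throw: [b3@20:L b4@21:R b1@22:L b5@23:R b2@25:R]
Ball 5: thrown@7 h=4 -> first land @11; rethrown@11 h=8 -> second land @19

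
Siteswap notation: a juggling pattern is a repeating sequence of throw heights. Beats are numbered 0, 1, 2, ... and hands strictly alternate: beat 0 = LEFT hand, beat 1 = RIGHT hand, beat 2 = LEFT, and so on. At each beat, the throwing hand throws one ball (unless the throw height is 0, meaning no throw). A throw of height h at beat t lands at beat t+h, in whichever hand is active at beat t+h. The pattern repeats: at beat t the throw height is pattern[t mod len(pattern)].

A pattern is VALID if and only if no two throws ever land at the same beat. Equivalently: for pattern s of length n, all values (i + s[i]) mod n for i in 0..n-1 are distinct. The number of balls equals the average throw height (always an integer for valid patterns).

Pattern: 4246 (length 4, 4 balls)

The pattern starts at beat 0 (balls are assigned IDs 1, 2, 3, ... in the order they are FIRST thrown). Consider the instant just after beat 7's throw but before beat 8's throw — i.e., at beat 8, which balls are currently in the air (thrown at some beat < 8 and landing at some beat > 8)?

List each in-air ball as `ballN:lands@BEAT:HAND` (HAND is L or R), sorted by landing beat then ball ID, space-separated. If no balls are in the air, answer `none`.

Answer: ball2:lands@9:R ball3:lands@10:L ball4:lands@13:R

Derivation:
Beat 0 (L): throw ball1 h=4 -> lands@4:L; in-air after throw: [b1@4:L]
Beat 1 (R): throw ball2 h=2 -> lands@3:R; in-air after throw: [b2@3:R b1@4:L]
Beat 2 (L): throw ball3 h=4 -> lands@6:L; in-air after throw: [b2@3:R b1@4:L b3@6:L]
Beat 3 (R): throw ball2 h=6 -> lands@9:R; in-air after throw: [b1@4:L b3@6:L b2@9:R]
Beat 4 (L): throw ball1 h=4 -> lands@8:L; in-air after throw: [b3@6:L b1@8:L b2@9:R]
Beat 5 (R): throw ball4 h=2 -> lands@7:R; in-air after throw: [b3@6:L b4@7:R b1@8:L b2@9:R]
Beat 6 (L): throw ball3 h=4 -> lands@10:L; in-air after throw: [b4@7:R b1@8:L b2@9:R b3@10:L]
Beat 7 (R): throw ball4 h=6 -> lands@13:R; in-air after throw: [b1@8:L b2@9:R b3@10:L b4@13:R]
Beat 8 (L): throw ball1 h=4 -> lands@12:L; in-air after throw: [b2@9:R b3@10:L b1@12:L b4@13:R]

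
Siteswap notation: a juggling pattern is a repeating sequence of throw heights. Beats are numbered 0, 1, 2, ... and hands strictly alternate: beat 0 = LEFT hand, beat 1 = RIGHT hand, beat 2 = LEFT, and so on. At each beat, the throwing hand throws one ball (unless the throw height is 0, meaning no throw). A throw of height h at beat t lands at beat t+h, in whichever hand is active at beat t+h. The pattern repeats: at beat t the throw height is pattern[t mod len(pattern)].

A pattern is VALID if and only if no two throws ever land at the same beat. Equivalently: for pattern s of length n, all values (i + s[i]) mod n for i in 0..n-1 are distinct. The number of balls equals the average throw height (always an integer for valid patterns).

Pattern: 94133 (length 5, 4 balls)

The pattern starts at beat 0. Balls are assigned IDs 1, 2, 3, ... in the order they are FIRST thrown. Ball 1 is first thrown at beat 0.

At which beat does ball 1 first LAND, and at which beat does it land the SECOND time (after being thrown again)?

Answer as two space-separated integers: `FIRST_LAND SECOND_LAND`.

Answer: 9 12

Derivation:
Beat 0 (L): throw ball1 h=9 -> lands@9:R; in-air after throw: [b1@9:R]
Beat 1 (R): throw ball2 h=4 -> lands@5:R; in-air after throw: [b2@5:R b1@9:R]
Beat 2 (L): throw ball3 h=1 -> lands@3:R; in-air after throw: [b3@3:R b2@5:R b1@9:R]
Beat 3 (R): throw ball3 h=3 -> lands@6:L; in-air after throw: [b2@5:R b3@6:L b1@9:R]
Beat 4 (L): throw ball4 h=3 -> lands@7:R; in-air after throw: [b2@5:R b3@6:L b4@7:R b1@9:R]
Beat 5 (R): throw ball2 h=9 -> lands@14:L; in-air after throw: [b3@6:L b4@7:R b1@9:R b2@14:L]
Beat 6 (L): throw ball3 h=4 -> lands@10:L; in-air after throw: [b4@7:R b1@9:R b3@10:L b2@14:L]
Beat 7 (R): throw ball4 h=1 -> lands@8:L; in-air after throw: [b4@8:L b1@9:R b3@10:L b2@14:L]
Beat 8 (L): throw ball4 h=3 -> lands@11:R; in-air after throw: [b1@9:R b3@10:L b4@11:R b2@14:L]
Beat 9 (R): throw ball1 h=3 -> lands@12:L; in-air after throw: [b3@10:L b4@11:R b1@12:L b2@14:L]
Beat 10 (L): throw ball3 h=9 -> lands@19:R; in-air after throw: [b4@11:R b1@12:L b2@14:L b3@19:R]
Beat 11 (R): throw ball4 h=4 -> lands@15:R; in-air after throw: [b1@12:L b2@14:L b4@15:R b3@19:R]
Beat 12 (L): throw ball1 h=1 -> lands@13:R; in-air after throw: [b1@13:R b2@14:L b4@15:R b3@19:R]
Ball 1: thrown@0 h=9 -> first land @9; rethrown@9 h=3 -> second land @12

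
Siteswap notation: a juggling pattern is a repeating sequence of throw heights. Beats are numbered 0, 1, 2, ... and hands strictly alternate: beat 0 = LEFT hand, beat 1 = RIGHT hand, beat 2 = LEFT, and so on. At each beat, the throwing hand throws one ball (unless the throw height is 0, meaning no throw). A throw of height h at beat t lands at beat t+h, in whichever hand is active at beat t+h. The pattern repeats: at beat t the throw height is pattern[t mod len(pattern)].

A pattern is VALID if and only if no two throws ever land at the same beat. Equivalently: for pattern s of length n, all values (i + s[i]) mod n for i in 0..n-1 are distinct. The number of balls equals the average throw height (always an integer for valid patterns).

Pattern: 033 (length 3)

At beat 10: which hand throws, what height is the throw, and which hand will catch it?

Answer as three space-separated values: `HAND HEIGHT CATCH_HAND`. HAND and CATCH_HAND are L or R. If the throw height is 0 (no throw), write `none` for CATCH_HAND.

Beat 10: 10 mod 2 = 0, so hand = L
Throw height = pattern[10 mod 3] = pattern[1] = 3
Lands at beat 10+3=13, 13 mod 2 = 1, so catch hand = R

Answer: L 3 R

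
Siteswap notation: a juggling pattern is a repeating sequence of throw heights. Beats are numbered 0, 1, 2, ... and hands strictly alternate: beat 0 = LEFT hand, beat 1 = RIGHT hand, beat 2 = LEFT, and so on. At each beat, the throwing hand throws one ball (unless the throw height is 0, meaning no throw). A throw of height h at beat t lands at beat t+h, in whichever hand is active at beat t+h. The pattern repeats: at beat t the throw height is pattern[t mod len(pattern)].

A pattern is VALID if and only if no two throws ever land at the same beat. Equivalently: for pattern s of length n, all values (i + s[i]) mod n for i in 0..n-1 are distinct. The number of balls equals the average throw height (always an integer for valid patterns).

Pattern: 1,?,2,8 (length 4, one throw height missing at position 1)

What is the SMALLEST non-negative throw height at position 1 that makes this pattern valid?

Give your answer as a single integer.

i=0: (0 + 1) mod 4 = 1
i=1: s[i]=? (unknown)
i=2: (2 + 2) mod 4 = 0
i=3: (3 + 8) mod 4 = 3
Known residues: [0, 1, 3]; need a permutation of 0..3, so missing residue r = 2
Need (1 + s) mod 4 = 2; smallest s = (2 - 1) mod 4 = 1

Answer: 1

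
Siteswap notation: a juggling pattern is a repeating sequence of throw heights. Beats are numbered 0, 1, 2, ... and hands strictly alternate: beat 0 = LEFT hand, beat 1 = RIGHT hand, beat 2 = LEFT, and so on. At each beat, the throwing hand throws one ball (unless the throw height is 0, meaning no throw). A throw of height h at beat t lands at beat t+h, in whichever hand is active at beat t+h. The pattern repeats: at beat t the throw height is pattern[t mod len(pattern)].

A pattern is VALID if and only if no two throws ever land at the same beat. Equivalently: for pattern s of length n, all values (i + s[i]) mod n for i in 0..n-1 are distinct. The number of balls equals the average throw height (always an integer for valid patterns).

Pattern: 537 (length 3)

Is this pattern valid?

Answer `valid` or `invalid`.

i=0: (i + s[i]) mod n = (0 + 5) mod 3 = 2
i=1: (i + s[i]) mod n = (1 + 3) mod 3 = 1
i=2: (i + s[i]) mod n = (2 + 7) mod 3 = 0
Residues: [2, 1, 0], distinct: True

Answer: valid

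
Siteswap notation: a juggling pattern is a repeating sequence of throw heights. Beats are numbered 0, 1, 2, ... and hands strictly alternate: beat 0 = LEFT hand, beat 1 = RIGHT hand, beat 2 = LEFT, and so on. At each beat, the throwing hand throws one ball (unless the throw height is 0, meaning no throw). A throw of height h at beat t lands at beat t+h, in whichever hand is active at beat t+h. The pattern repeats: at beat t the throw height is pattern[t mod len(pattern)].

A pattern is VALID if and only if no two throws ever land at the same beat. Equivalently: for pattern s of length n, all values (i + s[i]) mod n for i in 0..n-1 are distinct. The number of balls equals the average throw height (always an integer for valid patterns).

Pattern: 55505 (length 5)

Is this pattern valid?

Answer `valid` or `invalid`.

Answer: valid

Derivation:
i=0: (i + s[i]) mod n = (0 + 5) mod 5 = 0
i=1: (i + s[i]) mod n = (1 + 5) mod 5 = 1
i=2: (i + s[i]) mod n = (2 + 5) mod 5 = 2
i=3: (i + s[i]) mod n = (3 + 0) mod 5 = 3
i=4: (i + s[i]) mod n = (4 + 5) mod 5 = 4
Residues: [0, 1, 2, 3, 4], distinct: True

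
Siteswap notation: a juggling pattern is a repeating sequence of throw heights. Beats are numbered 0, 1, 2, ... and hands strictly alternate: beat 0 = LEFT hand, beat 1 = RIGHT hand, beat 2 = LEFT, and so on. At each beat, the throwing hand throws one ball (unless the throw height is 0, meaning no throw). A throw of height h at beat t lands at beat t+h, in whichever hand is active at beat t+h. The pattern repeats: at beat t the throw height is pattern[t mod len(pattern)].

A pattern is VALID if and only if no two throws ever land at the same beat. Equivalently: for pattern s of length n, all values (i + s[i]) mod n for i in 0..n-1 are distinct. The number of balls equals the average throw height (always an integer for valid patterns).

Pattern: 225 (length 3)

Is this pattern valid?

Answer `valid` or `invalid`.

Answer: valid

Derivation:
i=0: (i + s[i]) mod n = (0 + 2) mod 3 = 2
i=1: (i + s[i]) mod n = (1 + 2) mod 3 = 0
i=2: (i + s[i]) mod n = (2 + 5) mod 3 = 1
Residues: [2, 0, 1], distinct: True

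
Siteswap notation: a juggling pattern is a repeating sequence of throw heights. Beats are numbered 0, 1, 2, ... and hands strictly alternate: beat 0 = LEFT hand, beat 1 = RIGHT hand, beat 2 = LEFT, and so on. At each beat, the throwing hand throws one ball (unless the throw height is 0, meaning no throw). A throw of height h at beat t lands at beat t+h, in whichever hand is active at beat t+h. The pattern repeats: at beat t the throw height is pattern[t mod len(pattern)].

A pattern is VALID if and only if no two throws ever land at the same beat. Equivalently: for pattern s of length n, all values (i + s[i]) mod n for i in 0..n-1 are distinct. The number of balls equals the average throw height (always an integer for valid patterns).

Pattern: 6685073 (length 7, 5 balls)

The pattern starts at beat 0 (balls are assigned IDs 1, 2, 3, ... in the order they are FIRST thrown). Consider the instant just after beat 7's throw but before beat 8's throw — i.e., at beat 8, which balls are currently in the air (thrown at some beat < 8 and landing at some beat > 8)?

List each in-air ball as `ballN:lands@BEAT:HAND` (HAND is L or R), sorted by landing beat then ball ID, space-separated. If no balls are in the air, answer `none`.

Beat 0 (L): throw ball1 h=6 -> lands@6:L; in-air after throw: [b1@6:L]
Beat 1 (R): throw ball2 h=6 -> lands@7:R; in-air after throw: [b1@6:L b2@7:R]
Beat 2 (L): throw ball3 h=8 -> lands@10:L; in-air after throw: [b1@6:L b2@7:R b3@10:L]
Beat 3 (R): throw ball4 h=5 -> lands@8:L; in-air after throw: [b1@6:L b2@7:R b4@8:L b3@10:L]
Beat 5 (R): throw ball5 h=7 -> lands@12:L; in-air after throw: [b1@6:L b2@7:R b4@8:L b3@10:L b5@12:L]
Beat 6 (L): throw ball1 h=3 -> lands@9:R; in-air after throw: [b2@7:R b4@8:L b1@9:R b3@10:L b5@12:L]
Beat 7 (R): throw ball2 h=6 -> lands@13:R; in-air after throw: [b4@8:L b1@9:R b3@10:L b5@12:L b2@13:R]
Beat 8 (L): throw ball4 h=6 -> lands@14:L; in-air after throw: [b1@9:R b3@10:L b5@12:L b2@13:R b4@14:L]

Answer: ball1:lands@9:R ball3:lands@10:L ball5:lands@12:L ball2:lands@13:R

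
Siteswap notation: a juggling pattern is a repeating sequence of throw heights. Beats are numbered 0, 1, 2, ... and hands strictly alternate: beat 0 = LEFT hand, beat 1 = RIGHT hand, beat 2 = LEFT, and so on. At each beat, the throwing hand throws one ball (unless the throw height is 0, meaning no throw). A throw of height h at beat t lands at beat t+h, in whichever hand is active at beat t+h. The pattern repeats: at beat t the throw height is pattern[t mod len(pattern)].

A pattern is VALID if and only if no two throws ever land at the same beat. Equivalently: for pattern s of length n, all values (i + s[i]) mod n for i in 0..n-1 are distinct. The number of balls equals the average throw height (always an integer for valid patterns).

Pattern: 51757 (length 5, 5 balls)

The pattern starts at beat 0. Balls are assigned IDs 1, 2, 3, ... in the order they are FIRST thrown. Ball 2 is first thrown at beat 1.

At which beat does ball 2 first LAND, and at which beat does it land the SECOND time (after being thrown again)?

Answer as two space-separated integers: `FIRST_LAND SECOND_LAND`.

Beat 0 (L): throw ball1 h=5 -> lands@5:R; in-air after throw: [b1@5:R]
Beat 1 (R): throw ball2 h=1 -> lands@2:L; in-air after throw: [b2@2:L b1@5:R]
Beat 2 (L): throw ball2 h=7 -> lands@9:R; in-air after throw: [b1@5:R b2@9:R]
Beat 3 (R): throw ball3 h=5 -> lands@8:L; in-air after throw: [b1@5:R b3@8:L b2@9:R]
Beat 4 (L): throw ball4 h=7 -> lands@11:R; in-air after throw: [b1@5:R b3@8:L b2@9:R b4@11:R]
Beat 5 (R): throw ball1 h=5 -> lands@10:L; in-air after throw: [b3@8:L b2@9:R b1@10:L b4@11:R]
Beat 6 (L): throw ball5 h=1 -> lands@7:R; in-air after throw: [b5@7:R b3@8:L b2@9:R b1@10:L b4@11:R]
Beat 7 (R): throw ball5 h=7 -> lands@14:L; in-air after throw: [b3@8:L b2@9:R b1@10:L b4@11:R b5@14:L]
Beat 8 (L): throw ball3 h=5 -> lands@13:R; in-air after throw: [b2@9:R b1@10:L b4@11:R b3@13:R b5@14:L]
Beat 9 (R): throw ball2 h=7 -> lands@16:L; in-air after throw: [b1@10:L b4@11:R b3@13:R b5@14:L b2@16:L]
Ball 2: thrown@1 h=1 -> first land @2; rethrown@2 h=7 -> second land @9

Answer: 2 9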